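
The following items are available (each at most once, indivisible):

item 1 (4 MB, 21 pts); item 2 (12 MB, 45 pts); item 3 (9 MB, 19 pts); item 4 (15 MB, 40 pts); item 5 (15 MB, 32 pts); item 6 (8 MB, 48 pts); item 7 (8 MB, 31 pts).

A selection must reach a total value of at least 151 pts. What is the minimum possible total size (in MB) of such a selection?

Subsets with value ≥ 151, sorted by total size:
- item 1+item 2+item 4+item 6: size 39, value 154
- item 1+item 2+item 3+item 6+item 7: size 41, value 164
Minimum size: 39 MB.

39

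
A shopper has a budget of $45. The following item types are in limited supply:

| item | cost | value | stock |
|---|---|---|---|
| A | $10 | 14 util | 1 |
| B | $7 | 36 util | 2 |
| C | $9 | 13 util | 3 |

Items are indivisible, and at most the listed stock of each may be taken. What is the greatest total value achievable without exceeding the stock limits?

112 util

Top feasible selections:
- 1×A + 2×B + 2×C: cost 42, value 112
- 2×B + 3×C: cost 41, value 111
- 1×A + 2×B + 1×C: cost 33, value 99
Best: 112 util.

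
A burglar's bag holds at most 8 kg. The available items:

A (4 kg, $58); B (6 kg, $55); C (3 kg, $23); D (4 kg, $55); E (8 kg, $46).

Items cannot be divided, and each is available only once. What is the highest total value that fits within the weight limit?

$113

Check high-value combinations within 8 kg:
- A+D: weight 4+4=8, value 58+55=113
- A+C: weight 4+3=7, value 58+23=81
- C+D: weight 3+4=7, value 23+55=78
- A: weight 4, value 58
- D: weight 4, value 55
Best: $113.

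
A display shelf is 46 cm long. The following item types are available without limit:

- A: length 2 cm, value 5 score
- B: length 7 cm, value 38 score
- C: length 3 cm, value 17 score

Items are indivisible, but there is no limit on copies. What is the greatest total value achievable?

Best value-per-unit is C at 17/3; filling with it alone gives 15×17 = 255.
Optimal mix: 1×B + 13×C → length 46, value 259.

259 score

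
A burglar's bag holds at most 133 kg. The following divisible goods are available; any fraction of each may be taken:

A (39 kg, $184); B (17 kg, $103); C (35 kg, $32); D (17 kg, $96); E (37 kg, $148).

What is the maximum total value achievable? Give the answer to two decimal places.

Take in order of value per unit:
- B (103/17 per unit): all 17 → value 103, running total 103.00
- D (96/17 per unit): all 17 → value 96, running total 199.00
- A (184/39 per unit): all 39 → value 184, running total 383.00
- E (148/37 per unit): all 37 → value 148, running total 531.00
- C (32/35 per unit): 23 of 35 → value 23×32/35 = 21.0286, running total 552.03
Total 552.03.

552.03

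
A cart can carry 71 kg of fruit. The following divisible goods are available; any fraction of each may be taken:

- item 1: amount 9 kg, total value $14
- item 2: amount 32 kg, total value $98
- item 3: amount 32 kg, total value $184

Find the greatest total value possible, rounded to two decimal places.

292.89

Take in order of value per unit:
- item 3 (184/32 per unit): all 32 → value 184, running total 184.00
- item 2 (98/32 per unit): all 32 → value 98, running total 282.00
- item 1 (14/9 per unit): 7 of 9 → value 7×14/9 = 10.8889, running total 292.89
Total 292.89.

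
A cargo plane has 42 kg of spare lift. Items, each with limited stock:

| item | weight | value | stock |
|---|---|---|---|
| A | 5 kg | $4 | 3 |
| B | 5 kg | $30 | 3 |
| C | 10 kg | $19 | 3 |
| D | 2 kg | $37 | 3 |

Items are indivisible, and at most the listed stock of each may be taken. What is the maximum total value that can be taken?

Top feasible selections:
- 3×B + 2×C + 3×D: weight 41, value 239
- 2×A + 3×B + 1×C + 3×D: weight 41, value 228
- 1×A + 3×B + 1×C + 3×D: weight 36, value 224
- 3×B + 1×C + 3×D: weight 31, value 220
Best: $239.

$239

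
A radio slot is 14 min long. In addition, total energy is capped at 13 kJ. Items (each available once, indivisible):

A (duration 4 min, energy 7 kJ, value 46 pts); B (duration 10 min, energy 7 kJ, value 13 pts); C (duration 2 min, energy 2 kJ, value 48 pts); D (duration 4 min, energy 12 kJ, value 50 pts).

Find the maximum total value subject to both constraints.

Feasible sets respecting both limits:
- A+C: duration 6, energy 9, value 94
- B+C: duration 12, energy 9, value 61
- D: duration 4, energy 12, value 50
Best: 94 pts.

94 pts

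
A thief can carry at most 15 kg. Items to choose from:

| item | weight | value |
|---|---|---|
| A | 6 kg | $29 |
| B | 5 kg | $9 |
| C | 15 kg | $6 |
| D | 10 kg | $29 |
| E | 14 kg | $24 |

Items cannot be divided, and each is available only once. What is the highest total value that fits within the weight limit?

This is a 0/1 knapsack; check combinations near the capacity.
- A+B: weight 6+5=11, value 29+9=38
- B+D: weight 5+10=15, value 9+29=38
- A: weight 6, value 29
Best: $38.

$38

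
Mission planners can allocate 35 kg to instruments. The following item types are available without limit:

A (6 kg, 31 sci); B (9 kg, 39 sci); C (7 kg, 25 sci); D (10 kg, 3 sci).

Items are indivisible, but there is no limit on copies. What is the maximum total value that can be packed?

Best value-per-unit is A at 31/6; filling with it alone gives 5×31 = 155.
Optimal mix: 4×A + 1×B → mass 33, value 163.

163 sci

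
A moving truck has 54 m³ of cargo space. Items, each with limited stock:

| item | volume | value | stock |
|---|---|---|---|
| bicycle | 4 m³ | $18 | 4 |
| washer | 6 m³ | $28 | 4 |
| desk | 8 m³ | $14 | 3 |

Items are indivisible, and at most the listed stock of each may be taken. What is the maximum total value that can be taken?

$198

Best selections within volume 54 and stock limits:
- 4×bicycle + 4×washer + 1×desk: volume 48, value 198
- 3×bicycle + 4×washer + 2×desk: volume 52, value 194
- 4×bicycle + 4×washer: volume 40, value 184
Best: $198.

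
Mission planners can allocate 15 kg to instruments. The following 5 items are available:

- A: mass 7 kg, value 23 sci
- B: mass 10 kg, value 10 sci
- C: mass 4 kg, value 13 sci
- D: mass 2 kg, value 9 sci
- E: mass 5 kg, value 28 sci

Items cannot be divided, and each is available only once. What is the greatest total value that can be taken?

Check high-value combinations within 15 kg:
- A+D+E: mass 7+2+5=14, value 23+9+28=60
- A+E: mass 7+5=12, value 23+28=51
- C+D+E: mass 4+2+5=11, value 13+9+28=50
- A+C+D: mass 7+4+2=13, value 23+13+9=45
Best: 60 sci.

60 sci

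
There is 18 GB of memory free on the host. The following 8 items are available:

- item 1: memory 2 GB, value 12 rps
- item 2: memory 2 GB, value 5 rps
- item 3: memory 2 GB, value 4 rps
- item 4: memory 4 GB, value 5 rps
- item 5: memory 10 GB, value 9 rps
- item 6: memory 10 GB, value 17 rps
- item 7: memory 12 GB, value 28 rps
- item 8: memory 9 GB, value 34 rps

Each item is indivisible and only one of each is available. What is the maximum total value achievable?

This is a 0/1 knapsack; check combinations near the capacity.
- item 1+item 2+item 4+item 8: memory 2+2+4+9=17, value 12+5+5+34=56
- item 1+item 2+item 3+item 8: memory 2+2+2+9=15, value 12+5+4+34=55
- item 1+item 3+item 4+item 8: memory 2+2+4+9=17, value 12+4+5+34=55
- item 1+item 2+item 8: memory 2+2+9=13, value 12+5+34=51
- item 1+item 4+item 8: memory 2+4+9=15, value 12+5+34=51
Best: 56 rps.

56 rps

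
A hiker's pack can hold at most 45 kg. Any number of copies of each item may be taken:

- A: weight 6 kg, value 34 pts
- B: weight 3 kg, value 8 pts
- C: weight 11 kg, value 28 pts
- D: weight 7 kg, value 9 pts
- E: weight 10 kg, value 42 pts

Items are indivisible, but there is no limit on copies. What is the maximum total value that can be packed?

246 pts

Best value-per-unit is A at 34/6; filling with it alone gives 7×34 = 238.
Optimal mix: 7×A + 1×B → weight 45, value 246.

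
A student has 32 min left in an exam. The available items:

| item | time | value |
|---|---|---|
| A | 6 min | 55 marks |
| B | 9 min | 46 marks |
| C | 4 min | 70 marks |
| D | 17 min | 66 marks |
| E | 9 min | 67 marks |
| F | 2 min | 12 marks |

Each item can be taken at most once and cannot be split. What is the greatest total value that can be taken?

250 marks

Check high-value combinations within 32 min:
- A+B+C+E+F: time 6+9+4+9+2=30, value 55+46+70+67+12=250
- A+B+C+E: time 6+9+4+9=28, value 55+46+70+67=238
- C+D+E+F: time 4+17+9+2=32, value 70+66+67+12=215
- A+C+E+F: time 6+4+9+2=21, value 55+70+67+12=204
Best: 250 marks.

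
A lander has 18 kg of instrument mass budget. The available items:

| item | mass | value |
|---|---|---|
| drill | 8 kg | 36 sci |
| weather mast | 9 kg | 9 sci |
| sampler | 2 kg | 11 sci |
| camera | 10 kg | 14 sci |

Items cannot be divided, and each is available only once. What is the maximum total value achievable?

This is a 0/1 knapsack; check combinations near the capacity.
- drill+camera: mass 8+10=18, value 36+14=50
- drill+sampler: mass 8+2=10, value 36+11=47
- drill+weather mast: mass 8+9=17, value 36+9=45
Best: 50 sci.

50 sci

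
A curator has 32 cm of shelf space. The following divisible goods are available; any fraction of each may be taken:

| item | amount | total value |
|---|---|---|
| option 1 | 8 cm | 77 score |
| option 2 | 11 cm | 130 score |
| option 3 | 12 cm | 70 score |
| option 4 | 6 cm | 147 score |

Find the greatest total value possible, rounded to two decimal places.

394.83

Take in order of value per unit:
- option 4 (147/6 per unit): all 6 → value 147, running total 147.00
- option 2 (130/11 per unit): all 11 → value 130, running total 277.00
- option 1 (77/8 per unit): all 8 → value 77, running total 354.00
- option 3 (70/12 per unit): 7 of 12 → value 7×70/12 = 40.8333, running total 394.83
Total 394.83.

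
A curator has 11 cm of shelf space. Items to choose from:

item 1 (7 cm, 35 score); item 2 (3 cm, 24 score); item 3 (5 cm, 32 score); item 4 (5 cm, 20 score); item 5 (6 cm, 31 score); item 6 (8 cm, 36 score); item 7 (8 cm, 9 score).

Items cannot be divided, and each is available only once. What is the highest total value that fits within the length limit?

63 score

Check high-value combinations within 11 cm:
- item 3+item 5: length 5+6=11, value 32+31=63
- item 2+item 6: length 3+8=11, value 24+36=60
- item 1+item 2: length 7+3=10, value 35+24=59
- item 2+item 3: length 3+5=8, value 24+32=56
- item 2+item 5: length 3+6=9, value 24+31=55
Best: 63 score.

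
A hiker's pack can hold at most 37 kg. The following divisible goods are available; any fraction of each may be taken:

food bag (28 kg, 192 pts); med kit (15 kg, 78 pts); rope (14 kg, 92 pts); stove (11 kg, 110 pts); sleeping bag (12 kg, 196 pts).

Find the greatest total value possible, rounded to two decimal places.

Take in order of value per unit:
- sleeping bag (196/12 per unit): all 12 → value 196, running total 196.00
- stove (110/11 per unit): all 11 → value 110, running total 306.00
- food bag (192/28 per unit): 14 of 28 → value 14×192/28 = 96.0000, running total 402.00
Total 402.00.

402.00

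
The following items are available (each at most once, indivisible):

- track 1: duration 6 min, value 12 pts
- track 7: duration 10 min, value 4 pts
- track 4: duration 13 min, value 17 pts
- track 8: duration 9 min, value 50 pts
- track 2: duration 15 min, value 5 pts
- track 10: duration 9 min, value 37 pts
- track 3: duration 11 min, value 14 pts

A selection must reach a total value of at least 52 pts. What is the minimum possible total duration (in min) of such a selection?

15

Subsets with value ≥ 52, sorted by total duration:
- track 1+track 8: duration 15, value 62
- track 8+track 10: duration 18, value 87
- track 7+track 8: duration 19, value 54
- track 8+track 3: duration 20, value 64
Minimum duration: 15 min.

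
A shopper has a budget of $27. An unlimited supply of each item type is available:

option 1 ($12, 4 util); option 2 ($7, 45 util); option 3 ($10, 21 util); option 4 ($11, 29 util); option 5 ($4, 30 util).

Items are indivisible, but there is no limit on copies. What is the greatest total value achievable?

Best value-per-unit is option 5 at 30/4; filling with it alone gives 6×30 = 180.
Optimal mix: 1×option 2 + 5×option 5 → cost 27, value 195.

195 util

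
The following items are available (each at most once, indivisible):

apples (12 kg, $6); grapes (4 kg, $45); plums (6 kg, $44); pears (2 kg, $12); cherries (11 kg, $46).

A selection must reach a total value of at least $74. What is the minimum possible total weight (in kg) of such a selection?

10

Subsets with value ≥ 74, sorted by total weight:
- grapes+plums: weight 10, value 89
- grapes+plums+pears: weight 12, value 101
- grapes+cherries: weight 15, value 91
Minimum weight: 10 kg.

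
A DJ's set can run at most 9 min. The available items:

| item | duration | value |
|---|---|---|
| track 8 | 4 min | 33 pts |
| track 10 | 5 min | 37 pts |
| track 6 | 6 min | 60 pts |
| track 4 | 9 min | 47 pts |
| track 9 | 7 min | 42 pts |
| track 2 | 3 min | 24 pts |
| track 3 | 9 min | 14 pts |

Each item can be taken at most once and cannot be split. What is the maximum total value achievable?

84 pts

Check high-value combinations within 9 min:
- track 6+track 2: duration 6+3=9, value 60+24=84
- track 8+track 10: duration 4+5=9, value 33+37=70
- track 10+track 2: duration 5+3=8, value 37+24=61
Best: 84 pts.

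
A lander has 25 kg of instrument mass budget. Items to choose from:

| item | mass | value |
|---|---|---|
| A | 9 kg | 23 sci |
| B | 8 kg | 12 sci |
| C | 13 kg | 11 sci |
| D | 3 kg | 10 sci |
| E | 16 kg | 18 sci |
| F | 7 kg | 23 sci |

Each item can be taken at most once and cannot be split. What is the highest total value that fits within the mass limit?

58 sci

Check high-value combinations within 25 kg:
- A+B+F: mass 9+8+7=24, value 23+12+23=58
- A+D+F: mass 9+3+7=19, value 23+10+23=56
- A+F: mass 9+7=16, value 23+23=46
- B+D+F: mass 8+3+7=18, value 12+10+23=45
Best: 58 sci.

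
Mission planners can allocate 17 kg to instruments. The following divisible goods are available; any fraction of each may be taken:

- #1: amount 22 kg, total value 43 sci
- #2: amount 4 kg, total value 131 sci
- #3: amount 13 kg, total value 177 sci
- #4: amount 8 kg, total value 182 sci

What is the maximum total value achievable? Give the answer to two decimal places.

381.08

Take in order of value per unit:
- #2 (131/4 per unit): all 4 → value 131, running total 131.00
- #4 (182/8 per unit): all 8 → value 182, running total 313.00
- #3 (177/13 per unit): 5 of 13 → value 5×177/13 = 68.0769, running total 381.08
Total 381.08.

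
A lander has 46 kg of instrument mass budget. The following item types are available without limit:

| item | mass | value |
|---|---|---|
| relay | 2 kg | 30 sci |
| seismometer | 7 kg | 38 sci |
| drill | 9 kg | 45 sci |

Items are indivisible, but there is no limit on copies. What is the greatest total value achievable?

Best value-per-unit is relay at 30/2, and filling with it alone uses mass 23×2=46. No mix of the others beats 23×30 = 690.

690 sci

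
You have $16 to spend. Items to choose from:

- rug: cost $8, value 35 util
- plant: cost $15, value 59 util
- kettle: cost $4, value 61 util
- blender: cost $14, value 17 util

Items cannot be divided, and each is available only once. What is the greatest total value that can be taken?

Check high-value combinations within $16:
- rug+kettle: cost 8+4=12, value 35+61=96
- kettle: cost 4, value 61
- plant: cost 15, value 59
- rug: cost 8, value 35
Best: 96 util.

96 util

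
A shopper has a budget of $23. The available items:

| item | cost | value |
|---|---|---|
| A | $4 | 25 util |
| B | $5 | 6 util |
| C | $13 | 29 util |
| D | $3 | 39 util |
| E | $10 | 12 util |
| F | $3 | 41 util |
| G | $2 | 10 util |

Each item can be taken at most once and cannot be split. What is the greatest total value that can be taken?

This is a 0/1 knapsack; check combinations near the capacity.
- A+C+D+F: cost 4+13+3+3=23, value 25+29+39+41=134
- A+D+E+F+G: cost 4+3+10+3+2=22, value 25+39+12+41+10=127
- A+B+D+F+G: cost 4+5+3+3+2=17, value 25+6+39+41+10=121
- C+D+F+G: cost 13+3+3+2=21, value 29+39+41+10=119
- A+D+E+F: cost 4+3+10+3=20, value 25+39+12+41=117
Best: 134 util.

134 util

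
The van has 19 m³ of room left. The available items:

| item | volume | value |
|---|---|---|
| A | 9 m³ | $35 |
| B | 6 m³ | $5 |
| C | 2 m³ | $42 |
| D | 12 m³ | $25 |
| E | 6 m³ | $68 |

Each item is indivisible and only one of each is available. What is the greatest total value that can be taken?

Check high-value combinations within 19 m³:
- A+C+E: volume 9+2+6=17, value 35+42+68=145
- B+C+E: volume 6+2+6=14, value 5+42+68=115
- C+E: volume 2+6=8, value 42+68=110
- A+E: volume 9+6=15, value 35+68=103
Best: $145.

$145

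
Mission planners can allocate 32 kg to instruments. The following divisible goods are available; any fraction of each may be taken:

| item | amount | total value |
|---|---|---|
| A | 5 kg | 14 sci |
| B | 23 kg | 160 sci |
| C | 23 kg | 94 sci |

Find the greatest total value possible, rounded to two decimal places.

196.78

Take in order of value per unit:
- B (160/23 per unit): all 23 → value 160, running total 160.00
- C (94/23 per unit): 9 of 23 → value 9×94/23 = 36.7826, running total 196.78
Total 196.78.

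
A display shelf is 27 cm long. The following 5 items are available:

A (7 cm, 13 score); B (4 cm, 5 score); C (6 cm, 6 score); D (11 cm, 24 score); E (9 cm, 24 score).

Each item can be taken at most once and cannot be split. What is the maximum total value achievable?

61 score

Check high-value combinations within 27 cm:
- A+D+E: length 7+11+9=27, value 13+24+24=61
- C+D+E: length 6+11+9=26, value 6+24+24=54
- B+D+E: length 4+11+9=24, value 5+24+24=53
- D+E: length 11+9=20, value 24+24=48
- A+B+C+E: length 7+4+6+9=26, value 13+5+6+24=48
Best: 61 score.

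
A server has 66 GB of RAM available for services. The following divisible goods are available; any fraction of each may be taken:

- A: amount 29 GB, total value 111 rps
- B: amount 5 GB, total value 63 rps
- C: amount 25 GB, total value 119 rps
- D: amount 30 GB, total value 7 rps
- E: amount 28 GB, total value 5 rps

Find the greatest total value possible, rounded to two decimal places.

294.63

Take in order of value per unit:
- B (63/5 per unit): all 5 → value 63, running total 63.00
- C (119/25 per unit): all 25 → value 119, running total 182.00
- A (111/29 per unit): all 29 → value 111, running total 293.00
- D (7/30 per unit): 7 of 30 → value 7×7/30 = 1.6333, running total 294.63
Total 294.63.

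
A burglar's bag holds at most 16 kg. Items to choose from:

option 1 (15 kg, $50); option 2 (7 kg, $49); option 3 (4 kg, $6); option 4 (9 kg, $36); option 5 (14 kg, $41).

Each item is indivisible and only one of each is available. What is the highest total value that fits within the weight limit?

$85

Check high-value combinations within 16 kg:
- option 2+option 4: weight 7+9=16, value 49+36=85
- option 2+option 3: weight 7+4=11, value 49+6=55
- option 1: weight 15, value 50
- option 2: weight 7, value 49
- option 3+option 4: weight 4+9=13, value 6+36=42
Best: $85.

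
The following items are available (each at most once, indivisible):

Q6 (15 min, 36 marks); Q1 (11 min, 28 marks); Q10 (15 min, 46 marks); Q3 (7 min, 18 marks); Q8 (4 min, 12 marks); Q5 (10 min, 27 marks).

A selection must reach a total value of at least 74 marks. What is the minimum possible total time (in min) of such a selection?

26

Subsets with value ≥ 74, sorted by total time:
- Q10+Q3+Q8: time 26, value 76
- Q1+Q10: time 26, value 74
- Q10+Q8+Q5: time 29, value 85
- Q6+Q8+Q5: time 29, value 75
Minimum time: 26 min.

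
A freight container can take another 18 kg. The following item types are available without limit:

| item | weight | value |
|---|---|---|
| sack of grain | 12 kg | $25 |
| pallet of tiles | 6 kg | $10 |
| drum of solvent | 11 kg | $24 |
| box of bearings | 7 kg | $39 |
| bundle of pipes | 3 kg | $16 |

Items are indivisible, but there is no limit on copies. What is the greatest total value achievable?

Best value-per-unit is box of bearings at 39/7; filling with it alone gives 2×39 = 78.
Optimal mix: 6×bundle of pipes → weight 18, value 96.

$96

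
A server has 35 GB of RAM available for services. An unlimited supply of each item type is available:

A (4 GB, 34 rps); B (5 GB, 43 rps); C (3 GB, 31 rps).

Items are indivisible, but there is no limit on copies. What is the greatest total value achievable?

Best value-per-unit is C at 31/3; filling with it alone gives 11×31 = 341.
Optimal mix: 1×B + 10×C → memory 35, value 353.

353 rps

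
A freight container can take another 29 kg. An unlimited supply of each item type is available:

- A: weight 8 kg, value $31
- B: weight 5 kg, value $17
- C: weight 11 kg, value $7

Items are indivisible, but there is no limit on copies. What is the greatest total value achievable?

$110

Best value-per-unit is A at 31/8; filling with it alone gives 3×31 = 93.
Optimal mix: 3×A + 1×B → weight 29, value 110.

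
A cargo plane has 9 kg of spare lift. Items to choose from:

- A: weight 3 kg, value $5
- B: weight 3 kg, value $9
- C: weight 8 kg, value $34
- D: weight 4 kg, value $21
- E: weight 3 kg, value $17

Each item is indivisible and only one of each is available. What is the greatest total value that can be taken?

$38

Check high-value combinations within 9 kg:
- D+E: weight 4+3=7, value 21+17=38
- C: weight 8, value 34
- A+B+E: weight 3+3+3=9, value 5+9+17=31
Best: $38.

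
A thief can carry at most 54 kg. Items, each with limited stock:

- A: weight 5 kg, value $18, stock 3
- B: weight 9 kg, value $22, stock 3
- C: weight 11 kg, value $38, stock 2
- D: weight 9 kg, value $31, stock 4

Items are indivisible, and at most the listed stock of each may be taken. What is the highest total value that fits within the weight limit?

Best selections within weight 54 and stock limits:
- 1×A + 2×C + 3×D: weight 54, value 187
- 3×A + 1×C + 3×D: weight 53, value 185
- 1×A + 1×C + 4×D: weight 52, value 180
- 3×A + 4×D: weight 51, value 178
Best: $187.

$187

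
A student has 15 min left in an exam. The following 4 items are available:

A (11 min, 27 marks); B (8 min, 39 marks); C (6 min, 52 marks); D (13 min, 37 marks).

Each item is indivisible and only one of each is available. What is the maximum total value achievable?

Check high-value combinations within 15 min:
- B+C: time 8+6=14, value 39+52=91
- C: time 6, value 52
- B: time 8, value 39
- D: time 13, value 37
Best: 91 marks.

91 marks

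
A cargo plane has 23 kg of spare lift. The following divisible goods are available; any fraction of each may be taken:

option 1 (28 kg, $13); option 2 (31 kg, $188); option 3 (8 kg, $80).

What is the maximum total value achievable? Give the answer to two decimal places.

170.97

Take in order of value per unit:
- option 3 (80/8 per unit): all 8 → value 80, running total 80.00
- option 2 (188/31 per unit): 15 of 31 → value 15×188/31 = 90.9677, running total 170.97
Total 170.97.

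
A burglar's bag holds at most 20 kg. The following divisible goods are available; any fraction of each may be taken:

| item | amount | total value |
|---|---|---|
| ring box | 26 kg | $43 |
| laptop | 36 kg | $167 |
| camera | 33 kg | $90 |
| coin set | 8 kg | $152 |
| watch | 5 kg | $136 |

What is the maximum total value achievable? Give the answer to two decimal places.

Take in order of value per unit:
- watch (136/5 per unit): all 5 → value 136, running total 136.00
- coin set (152/8 per unit): all 8 → value 152, running total 288.00
- laptop (167/36 per unit): 7 of 36 → value 7×167/36 = 32.4722, running total 320.47
Total 320.47.

320.47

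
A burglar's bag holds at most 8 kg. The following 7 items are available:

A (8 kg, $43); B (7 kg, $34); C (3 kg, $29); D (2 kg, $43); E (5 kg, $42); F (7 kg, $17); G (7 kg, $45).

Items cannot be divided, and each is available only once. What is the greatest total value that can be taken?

Check high-value combinations within 8 kg:
- D+E: weight 2+5=7, value 43+42=85
- C+D: weight 3+2=5, value 29+43=72
- C+E: weight 3+5=8, value 29+42=71
Best: $85.

$85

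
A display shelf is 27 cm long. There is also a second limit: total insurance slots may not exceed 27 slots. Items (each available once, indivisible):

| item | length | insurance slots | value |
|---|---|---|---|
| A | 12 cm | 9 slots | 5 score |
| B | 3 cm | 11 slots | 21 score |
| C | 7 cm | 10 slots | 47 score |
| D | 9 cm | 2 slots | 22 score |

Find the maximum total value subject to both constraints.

Feasible sets respecting both limits:
- B+C+D: length 19, insurance slots 23, value 90
- C+D: length 16, insurance slots 12, value 69
- B+C: length 10, insurance slots 21, value 68
Best: 90 score.

90 score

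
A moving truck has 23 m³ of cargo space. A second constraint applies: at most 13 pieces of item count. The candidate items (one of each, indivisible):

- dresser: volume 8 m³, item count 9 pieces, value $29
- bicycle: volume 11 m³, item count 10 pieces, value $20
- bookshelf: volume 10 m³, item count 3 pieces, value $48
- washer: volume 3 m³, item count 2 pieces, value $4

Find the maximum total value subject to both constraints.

Feasible sets respecting both limits:
- dresser+bookshelf: volume 18, item count 12, value 77
- bicycle+bookshelf: volume 21, item count 13, value 68
- bookshelf+washer: volume 13, item count 5, value 52
Best: $77.

$77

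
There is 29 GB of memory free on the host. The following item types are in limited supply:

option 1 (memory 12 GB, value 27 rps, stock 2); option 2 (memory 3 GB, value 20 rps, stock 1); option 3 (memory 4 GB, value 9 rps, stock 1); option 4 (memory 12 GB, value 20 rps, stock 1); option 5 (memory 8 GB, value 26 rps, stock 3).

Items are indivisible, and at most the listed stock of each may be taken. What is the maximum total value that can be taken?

Best selections within memory 29 and stock limits:
- 1×option 2 + 3×option 5: memory 27, value 98
- 1×option 3 + 3×option 5: memory 28, value 87
- 1×option 1 + 1×option 2 + 1×option 3 + 1×option 5: memory 27, value 82
Best: 98 rps.

98 rps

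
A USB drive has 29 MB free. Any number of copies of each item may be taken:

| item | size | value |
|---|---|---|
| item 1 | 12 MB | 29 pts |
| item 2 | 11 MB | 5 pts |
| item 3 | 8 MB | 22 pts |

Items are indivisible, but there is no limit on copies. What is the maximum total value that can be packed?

73 pts

Best value-per-unit is item 3 at 22/8; filling with it alone gives 3×22 = 66.
Optimal mix: 1×item 1 + 2×item 3 → size 28, value 73.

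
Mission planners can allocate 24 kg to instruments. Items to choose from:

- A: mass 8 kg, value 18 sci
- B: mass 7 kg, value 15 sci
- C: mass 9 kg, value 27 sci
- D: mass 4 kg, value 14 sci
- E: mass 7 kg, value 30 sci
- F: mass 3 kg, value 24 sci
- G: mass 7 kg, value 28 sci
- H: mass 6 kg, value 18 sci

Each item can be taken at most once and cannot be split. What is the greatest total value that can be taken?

Check high-value combinations within 24 kg:
- E+F+G+H: mass 7+3+7+6=23, value 30+24+28+18=100
- B+E+F+G: mass 7+7+3+7=24, value 15+30+24+28=97
- D+E+F+G: mass 4+7+3+7=21, value 14+30+24+28=96
- C+D+E+F: mass 9+4+7+3=23, value 27+14+30+24=95
Best: 100 sci.

100 sci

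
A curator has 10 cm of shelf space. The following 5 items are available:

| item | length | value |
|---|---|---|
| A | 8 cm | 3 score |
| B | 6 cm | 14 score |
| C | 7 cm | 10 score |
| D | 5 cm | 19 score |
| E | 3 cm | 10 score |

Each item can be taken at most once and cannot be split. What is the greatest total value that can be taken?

29 score

This is a 0/1 knapsack; check combinations near the capacity.
- D+E: length 5+3=8, value 19+10=29
- B+E: length 6+3=9, value 14+10=24
- C+E: length 7+3=10, value 10+10=20
Best: 29 score.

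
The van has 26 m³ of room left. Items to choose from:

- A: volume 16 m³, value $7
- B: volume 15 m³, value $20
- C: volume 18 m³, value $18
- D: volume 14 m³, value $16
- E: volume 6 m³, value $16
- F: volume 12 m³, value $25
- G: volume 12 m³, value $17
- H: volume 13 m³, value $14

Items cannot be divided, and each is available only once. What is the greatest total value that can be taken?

$42

Check high-value combinations within 26 m³:
- F+G: volume 12+12=24, value 25+17=42
- E+F: volume 6+12=18, value 16+25=41
- D+F: volume 14+12=26, value 16+25=41
- F+H: volume 12+13=25, value 25+14=39
Best: $42.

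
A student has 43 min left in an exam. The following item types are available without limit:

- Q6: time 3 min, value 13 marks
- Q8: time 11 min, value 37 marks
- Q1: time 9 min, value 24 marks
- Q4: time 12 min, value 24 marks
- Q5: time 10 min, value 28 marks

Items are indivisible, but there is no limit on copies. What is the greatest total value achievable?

182 marks

Best value-per-unit is Q6 at 13/3, and filling with it alone uses time 14×3=42. No mix of the others beats 14×13 = 182.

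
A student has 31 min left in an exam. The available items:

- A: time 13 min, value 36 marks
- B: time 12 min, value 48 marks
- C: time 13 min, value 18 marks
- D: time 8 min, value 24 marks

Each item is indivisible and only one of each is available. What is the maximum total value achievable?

Check high-value combinations within 31 min:
- A+B: time 13+12=25, value 36+48=84
- B+D: time 12+8=20, value 48+24=72
- B+C: time 12+13=25, value 48+18=66
- A+D: time 13+8=21, value 36+24=60
Best: 84 marks.

84 marks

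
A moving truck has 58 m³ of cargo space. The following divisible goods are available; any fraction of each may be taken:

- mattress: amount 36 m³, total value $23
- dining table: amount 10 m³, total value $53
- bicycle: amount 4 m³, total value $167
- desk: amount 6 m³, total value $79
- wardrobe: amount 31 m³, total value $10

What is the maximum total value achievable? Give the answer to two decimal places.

322.65

Take in order of value per unit:
- bicycle (167/4 per unit): all 4 → value 167, running total 167.00
- desk (79/6 per unit): all 6 → value 79, running total 246.00
- dining table (53/10 per unit): all 10 → value 53, running total 299.00
- mattress (23/36 per unit): all 36 → value 23, running total 322.00
- wardrobe (10/31 per unit): 2 of 31 → value 2×10/31 = 0.6452, running total 322.65
Total 322.65.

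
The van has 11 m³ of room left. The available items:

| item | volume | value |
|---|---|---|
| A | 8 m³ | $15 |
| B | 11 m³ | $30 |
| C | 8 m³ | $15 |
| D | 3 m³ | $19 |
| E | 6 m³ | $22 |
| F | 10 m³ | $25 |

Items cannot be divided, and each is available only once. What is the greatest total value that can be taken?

Check high-value combinations within 11 m³:
- D+E: volume 3+6=9, value 19+22=41
- A+D: volume 8+3=11, value 15+19=34
- C+D: volume 8+3=11, value 15+19=34
Best: $41.

$41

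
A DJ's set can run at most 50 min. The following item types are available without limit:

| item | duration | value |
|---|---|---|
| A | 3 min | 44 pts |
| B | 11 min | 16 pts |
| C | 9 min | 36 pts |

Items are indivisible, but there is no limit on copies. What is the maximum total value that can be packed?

Best value-per-unit is A at 44/3, and filling with it alone uses duration 16×3=48. No mix of the others beats 16×44 = 704.

704 pts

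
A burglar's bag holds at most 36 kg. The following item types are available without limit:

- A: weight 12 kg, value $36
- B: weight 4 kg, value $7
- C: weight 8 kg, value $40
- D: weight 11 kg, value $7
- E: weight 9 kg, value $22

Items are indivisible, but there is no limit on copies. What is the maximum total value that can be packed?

$167

Best value-per-unit is C at 40/8; filling with it alone gives 4×40 = 160.
Optimal mix: 1×B + 4×C → weight 36, value 167.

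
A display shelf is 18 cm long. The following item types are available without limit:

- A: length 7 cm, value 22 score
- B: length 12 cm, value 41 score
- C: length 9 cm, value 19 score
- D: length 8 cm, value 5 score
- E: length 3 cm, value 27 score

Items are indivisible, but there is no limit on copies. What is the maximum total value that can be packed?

162 score

Best value-per-unit is E at 27/3, and filling with it alone uses length 6×3=18. No mix of the others beats 6×27 = 162.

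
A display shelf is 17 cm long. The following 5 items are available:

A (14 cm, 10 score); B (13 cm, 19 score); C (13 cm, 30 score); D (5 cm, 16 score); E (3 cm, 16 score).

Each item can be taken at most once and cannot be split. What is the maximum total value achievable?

Check high-value combinations within 17 cm:
- C+E: length 13+3=16, value 30+16=46
- B+E: length 13+3=16, value 19+16=35
- D+E: length 5+3=8, value 16+16=32
- C: length 13, value 30
Best: 46 score.

46 score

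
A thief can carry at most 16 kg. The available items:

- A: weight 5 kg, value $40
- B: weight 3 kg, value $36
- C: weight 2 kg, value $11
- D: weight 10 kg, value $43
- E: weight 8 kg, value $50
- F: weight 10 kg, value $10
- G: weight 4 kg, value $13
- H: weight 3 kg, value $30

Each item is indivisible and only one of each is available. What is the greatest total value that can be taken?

$127

Check high-value combinations within 16 kg:
- B+C+E+H: weight 3+2+8+3=16, value 36+11+50+30=127
- A+B+E: weight 5+3+8=16, value 40+36+50=126
- A+E+H: weight 5+8+3=16, value 40+50+30=120
- A+B+G+H: weight 5+3+4+3=15, value 40+36+13+30=119
Best: $127.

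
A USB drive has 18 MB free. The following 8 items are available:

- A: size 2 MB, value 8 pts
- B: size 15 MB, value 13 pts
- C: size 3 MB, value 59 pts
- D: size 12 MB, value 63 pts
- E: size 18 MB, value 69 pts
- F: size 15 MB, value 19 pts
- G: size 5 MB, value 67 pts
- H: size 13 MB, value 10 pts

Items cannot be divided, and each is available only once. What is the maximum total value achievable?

Check high-value combinations within 18 MB:
- A+C+G: size 2+3+5=10, value 8+59+67=134
- A+C+D: size 2+3+12=17, value 8+59+63=130
- D+G: size 12+5=17, value 63+67=130
Best: 134 pts.

134 pts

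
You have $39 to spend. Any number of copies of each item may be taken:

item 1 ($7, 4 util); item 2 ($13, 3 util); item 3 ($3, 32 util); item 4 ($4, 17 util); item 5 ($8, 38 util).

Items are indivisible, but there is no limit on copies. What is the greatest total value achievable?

416 util

Best value-per-unit is item 3 at 32/3, and filling with it alone uses cost 13×3=39. No mix of the others beats 13×32 = 416.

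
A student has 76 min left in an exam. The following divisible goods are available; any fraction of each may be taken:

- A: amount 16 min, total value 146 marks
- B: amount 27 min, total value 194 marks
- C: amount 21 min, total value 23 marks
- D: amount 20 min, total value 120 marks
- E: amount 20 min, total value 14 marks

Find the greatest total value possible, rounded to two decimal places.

Take in order of value per unit:
- A (146/16 per unit): all 16 → value 146, running total 146.00
- B (194/27 per unit): all 27 → value 194, running total 340.00
- D (120/20 per unit): all 20 → value 120, running total 460.00
- C (23/21 per unit): 13 of 21 → value 13×23/21 = 14.2381, running total 474.24
Total 474.24.

474.24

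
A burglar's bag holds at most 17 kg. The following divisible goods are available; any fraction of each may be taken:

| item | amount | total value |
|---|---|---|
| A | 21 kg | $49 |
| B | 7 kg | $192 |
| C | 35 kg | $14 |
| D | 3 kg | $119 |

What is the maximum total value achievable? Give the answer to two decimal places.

327.33

Take in order of value per unit:
- D (119/3 per unit): all 3 → value 119, running total 119.00
- B (192/7 per unit): all 7 → value 192, running total 311.00
- A (49/21 per unit): 7 of 21 → value 7×49/21 = 16.3333, running total 327.33
Total 327.33.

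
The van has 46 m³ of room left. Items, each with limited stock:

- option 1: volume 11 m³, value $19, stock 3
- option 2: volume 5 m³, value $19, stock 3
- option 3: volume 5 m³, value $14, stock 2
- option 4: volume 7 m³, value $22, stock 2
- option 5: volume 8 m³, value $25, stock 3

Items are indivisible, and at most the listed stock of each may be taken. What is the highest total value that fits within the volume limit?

$154

Top feasible selections:
- 3×option 2 + 1×option 4 + 3×option 5: volume 46, value 154
- 3×option 2 + 2×option 4 + 2×option 5: volume 45, value 151
Best: $154.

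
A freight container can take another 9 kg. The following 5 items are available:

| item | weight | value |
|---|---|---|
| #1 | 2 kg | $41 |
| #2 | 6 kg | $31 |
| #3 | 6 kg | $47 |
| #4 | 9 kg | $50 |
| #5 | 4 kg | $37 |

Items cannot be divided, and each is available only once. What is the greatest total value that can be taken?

$88

Check high-value combinations within 9 kg:
- #1+#3: weight 2+6=8, value 41+47=88
- #1+#5: weight 2+4=6, value 41+37=78
- #1+#2: weight 2+6=8, value 41+31=72
- #4: weight 9, value 50
Best: $88.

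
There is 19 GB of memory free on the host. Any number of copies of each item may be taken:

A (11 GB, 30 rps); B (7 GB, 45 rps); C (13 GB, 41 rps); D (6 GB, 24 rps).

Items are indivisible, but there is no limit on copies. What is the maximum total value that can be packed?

Best value-per-unit is B at 45/7; filling with it alone gives 2×45 = 90.
Optimal mix: 1×B + 2×D → memory 19, value 93.

93 rps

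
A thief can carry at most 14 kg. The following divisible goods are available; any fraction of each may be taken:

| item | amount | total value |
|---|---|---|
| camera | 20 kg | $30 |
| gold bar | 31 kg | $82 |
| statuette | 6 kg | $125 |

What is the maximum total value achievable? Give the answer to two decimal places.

146.16

Take in order of value per unit:
- statuette (125/6 per unit): all 6 → value 125, running total 125.00
- gold bar (82/31 per unit): 8 of 31 → value 8×82/31 = 21.1613, running total 146.16
Total 146.16.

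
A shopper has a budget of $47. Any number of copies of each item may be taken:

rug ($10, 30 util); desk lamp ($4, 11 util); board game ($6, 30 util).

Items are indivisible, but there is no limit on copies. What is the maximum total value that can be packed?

221 util

Best value-per-unit is board game at 30/6; filling with it alone gives 7×30 = 210.
Optimal mix: 1×desk lamp + 7×board game → cost 46, value 221.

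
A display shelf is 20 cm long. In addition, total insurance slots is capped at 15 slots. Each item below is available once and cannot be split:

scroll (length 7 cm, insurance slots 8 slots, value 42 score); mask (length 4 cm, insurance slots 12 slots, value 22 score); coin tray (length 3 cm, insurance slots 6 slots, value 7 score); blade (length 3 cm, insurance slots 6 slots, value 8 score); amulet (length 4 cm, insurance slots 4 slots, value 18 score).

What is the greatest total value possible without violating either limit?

60 score

Feasible sets respecting both limits:
- scroll+amulet: length 11, insurance slots 12, value 60
- scroll+blade: length 10, insurance slots 14, value 50
- scroll+coin tray: length 10, insurance slots 14, value 49
Best: 60 score.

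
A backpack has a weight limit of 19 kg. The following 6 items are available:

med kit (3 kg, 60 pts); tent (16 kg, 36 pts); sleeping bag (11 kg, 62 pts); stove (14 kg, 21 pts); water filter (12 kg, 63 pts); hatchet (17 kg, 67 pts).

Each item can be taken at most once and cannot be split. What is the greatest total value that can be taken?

123 pts

Check high-value combinations within 19 kg:
- med kit+water filter: weight 3+12=15, value 60+63=123
- med kit+sleeping bag: weight 3+11=14, value 60+62=122
- med kit+tent: weight 3+16=19, value 60+36=96
- med kit+stove: weight 3+14=17, value 60+21=81
- hatchet: weight 17, value 67
Best: 123 pts.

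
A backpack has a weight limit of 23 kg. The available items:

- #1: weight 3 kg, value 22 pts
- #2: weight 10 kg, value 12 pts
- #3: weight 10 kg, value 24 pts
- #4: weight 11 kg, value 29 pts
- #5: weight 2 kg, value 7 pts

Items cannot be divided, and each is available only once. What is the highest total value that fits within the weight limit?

60 pts

Check high-value combinations within 23 kg:
- #3+#4+#5: weight 10+11+2=23, value 24+29+7=60
- #1+#4+#5: weight 3+11+2=16, value 22+29+7=58
- #1+#2+#3: weight 3+10+10=23, value 22+12+24=58
- #1+#3+#5: weight 3+10+2=15, value 22+24+7=53
- #3+#4: weight 10+11=21, value 24+29=53
Best: 60 pts.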